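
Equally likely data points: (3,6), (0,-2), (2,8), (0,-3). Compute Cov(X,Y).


E[X]=5/4, E[Y]=9/4, E[XY]=17/2
Cov(X,Y) = E[XY] - E[X]E[Y] = 17/2 - 5/4*9/4 = 91/16

91/16


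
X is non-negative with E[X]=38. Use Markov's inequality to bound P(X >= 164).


Markov: P(X >= a) <= E[X]/a
P(X >= 164) <= 38/164 = 19/82

19/82


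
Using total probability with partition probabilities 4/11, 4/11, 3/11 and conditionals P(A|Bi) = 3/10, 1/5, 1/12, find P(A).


P(A) = P(A|B1)P(B1) + P(A|B2)P(B2) + P(A|B3)P(B3)
= 3/10*4/11 + 1/5*4/11 + 1/12*3/11
= 6/55 + 4/55 + 1/44 = 9/44

9/44


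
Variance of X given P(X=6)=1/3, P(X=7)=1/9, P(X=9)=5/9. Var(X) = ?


E[X] = 70/9, E[X^2] = 562/9
Var(X) = E[X^2] - (E[X])^2 = 562/9 - (70/9)^2 = 158/81

158/81


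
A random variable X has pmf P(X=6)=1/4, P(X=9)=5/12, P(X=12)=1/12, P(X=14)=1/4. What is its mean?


E[X] = sum(x * P(x))
= 6*1/4 + 9*5/12 + 12*1/12 + 14*1/4
= 39/4

39/4


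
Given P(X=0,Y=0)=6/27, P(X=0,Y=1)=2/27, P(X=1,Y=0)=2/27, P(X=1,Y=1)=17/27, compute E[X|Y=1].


P(Y=1) = 19/27
E[X|Y=1] = (0*2 + 1*17)/19 = 17/19

17/19


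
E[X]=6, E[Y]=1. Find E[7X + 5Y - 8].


E[7X + 5Y - 8] = 7*E[X] + 5*E[Y] - 8
= (7)*(6) + (5)*(1) + (-8)
= 42 + 5 - 8 = 39

39


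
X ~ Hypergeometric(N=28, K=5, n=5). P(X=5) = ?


P(X=5) = C(5,5)*C(23,0) / C(28,5)
= 1*1 / 98280
= 1/98280

1/98280


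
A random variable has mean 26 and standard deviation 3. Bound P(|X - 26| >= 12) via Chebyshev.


k = 12/3 = 4
Chebyshev: P(|X-mu| >= k*sigma) <= 1/k^2 = 1/4^2 = 1/16

1/16


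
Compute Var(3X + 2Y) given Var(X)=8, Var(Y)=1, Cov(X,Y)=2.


Var(3X + 2Y) = 3^2*Var(X) + 2^2*Var(Y) + 2*3*2*Cov(X,Y)
= 9*8 + 4*1 + 12*2
= 72 + 4 + 24 = 100

100


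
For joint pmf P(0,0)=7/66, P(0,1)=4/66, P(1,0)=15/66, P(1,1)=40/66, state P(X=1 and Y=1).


Read from table: P(X=1, Y=1) = 40/66 = 20/33

20/33


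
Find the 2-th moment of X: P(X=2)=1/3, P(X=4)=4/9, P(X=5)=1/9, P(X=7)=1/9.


E[X^2] = sum(x^2 * P(x))
= 4*1/3 + 16*4/9 + 25*1/9 + 49*1/9
= 50/3

50/3


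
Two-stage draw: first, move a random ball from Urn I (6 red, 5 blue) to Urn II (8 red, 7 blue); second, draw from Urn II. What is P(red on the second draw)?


P(transfer red) = 6/11; P(transfer blue) = 5/11
If red transferred: Urn II has 9 red of 16, so P(red|red moved) = 9/16
If blue transferred: Urn II has 8 red of 16, so P(red|blue moved) = 1/2
By total probability: P(red) = 6/11*9/16 + 5/11*1/2 = 47/88

47/88


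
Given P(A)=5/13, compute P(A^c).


P(A') = 1 - P(A) = 1 - 5/13 = 8/13

8/13


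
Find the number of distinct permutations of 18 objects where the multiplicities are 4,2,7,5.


18! = 6402373705728000
Denominator: 4!=24 * 2!=2 * 7!=5040 * 5!=120
Coefficient = 6402373705728000 / 29030400 = 220540320

220540320


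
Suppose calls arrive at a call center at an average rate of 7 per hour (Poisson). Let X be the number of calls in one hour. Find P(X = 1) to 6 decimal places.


P(X=1) = e^(-7) * 7^1 / 1!
≈ 0.0009118819656 * 7 / 1
≈ 0.006383

0.006383


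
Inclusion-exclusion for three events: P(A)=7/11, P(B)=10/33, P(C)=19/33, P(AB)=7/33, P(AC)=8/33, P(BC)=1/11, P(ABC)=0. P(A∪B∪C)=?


P(A∪B∪C) = P(A)+P(B)+P(C) - P(AB)-P(AC)-P(BC) + P(ABC)
= 7/11+10/33+19/33 - 7/33-8/33-1/11 + 0
= 32/33

32/33


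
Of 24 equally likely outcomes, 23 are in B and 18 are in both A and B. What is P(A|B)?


P(A|B) = P(A∩B)/P(B) = (18/24)/(23/24) = 18/23

18/23


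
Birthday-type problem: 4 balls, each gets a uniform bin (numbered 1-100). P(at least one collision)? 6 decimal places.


P(all different) = prod((100-i)/100 for i=0..3) = 0.941094
P(at least one match) = 1 - 0.941094 = 0.058906

0.058906


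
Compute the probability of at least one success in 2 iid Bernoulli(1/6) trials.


P(at least one) = 1 - P(none)
P(none) = (1 - 1/6)^2 = (5/6)^2 = 25/36
P(at least one) = 1 - 25/36 = 11/36

11/36


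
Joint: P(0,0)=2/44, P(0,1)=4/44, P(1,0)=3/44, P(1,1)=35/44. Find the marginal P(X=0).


P(X=0) = P(0,0)+P(0,1) = 2/44 + 4/44 = 6/44 = 3/22

3/22


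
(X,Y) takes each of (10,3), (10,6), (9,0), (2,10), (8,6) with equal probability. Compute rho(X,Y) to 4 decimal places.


Cov(X,Y) = -7.4000, Var(X) = 8.9600, Var(Y) = 11.2000
rho = Cov/(sqrt(VarX)*sqrt(VarY)) = -0.7387

-0.7387


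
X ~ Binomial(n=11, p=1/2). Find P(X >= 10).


P(X>=10) = P(X=10) + P(X=11)
= 11/2048 + 1/2048
= 3/512

3/512


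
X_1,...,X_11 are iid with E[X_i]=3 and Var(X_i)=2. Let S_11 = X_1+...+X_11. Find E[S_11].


E[S_n] = n*E[X_1] = 11*3 = 33

33


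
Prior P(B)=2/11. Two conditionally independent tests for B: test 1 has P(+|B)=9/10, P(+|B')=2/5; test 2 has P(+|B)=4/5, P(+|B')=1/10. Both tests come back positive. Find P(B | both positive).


After test 1: P(+) = 9/10*2/11 + 2/5*9/11 = 27/55
P(B|+) = (9/55)/(27/55) = 1/3
After test 2 (use post1 as new prior): P(+) = 4/5*1/3 + 1/10*2/3 = 1/3
P(B|+,+) = (4/15)/(1/3) = 4/5

4/5


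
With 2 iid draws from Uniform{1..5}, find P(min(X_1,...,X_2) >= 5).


P(min >= 5) = P(all X_i >= 5) = (P(X_1 >= 5))^2
= (1/5)^2 = 1/25

1/25


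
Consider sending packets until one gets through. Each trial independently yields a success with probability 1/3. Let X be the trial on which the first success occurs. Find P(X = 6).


P(X=6) = (1-p)^5 * p = (2/3)^5 * 1/3
= 32/243 * 1/3 = 32/729

32/729


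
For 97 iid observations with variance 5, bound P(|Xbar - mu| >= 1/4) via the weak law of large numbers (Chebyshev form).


Var(Xbar) = Var(X)/n = 5/97
Chebyshev: P(|Xbar-mu| >= 1/4) <= Var(Xbar)/(1/4)^2 = (5/97)/(1/16) = 80/97

80/97


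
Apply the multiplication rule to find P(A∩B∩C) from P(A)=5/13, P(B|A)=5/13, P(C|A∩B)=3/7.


P(A∩B∩C) = P(A) * P(B|A) * P(C|A∩B)
= 5/13 * 5/13 * 3/7
= 25/169 * 3/7 = 75/1183

75/1183


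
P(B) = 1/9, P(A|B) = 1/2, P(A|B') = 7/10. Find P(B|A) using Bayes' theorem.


P(A) = P(A|B)P(B) + P(A|B')P(B') = 1/2*1/9 + 7/10*8/9 = 61/90
P(B|A) = P(A|B)P(B)/P(A) = (1/18)/(61/90) = 5/61

5/61


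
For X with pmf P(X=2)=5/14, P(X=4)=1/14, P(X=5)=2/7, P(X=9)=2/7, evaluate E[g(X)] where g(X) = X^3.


E[X^3] = sum(g(x)*P(x))
= 8*5/14 + 64*1/14 + 125*2/7 + 729*2/7
= 1760/7

1760/7


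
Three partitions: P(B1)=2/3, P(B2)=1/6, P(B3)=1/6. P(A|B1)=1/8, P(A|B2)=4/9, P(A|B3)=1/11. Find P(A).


P(A) = P(A|B1)P(B1) + P(A|B2)P(B2) + P(A|B3)P(B3)
= 1/8*2/3 + 4/9*1/6 + 1/11*1/6
= 1/12 + 2/27 + 1/66 = 205/1188

205/1188


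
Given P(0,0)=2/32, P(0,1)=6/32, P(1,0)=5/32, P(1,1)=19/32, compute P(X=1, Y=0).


Read from table: P(X=1, Y=0) = 5/32

5/32


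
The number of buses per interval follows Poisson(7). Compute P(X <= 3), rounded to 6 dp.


P(X<=3) = e^(-7)*7^0/0! + e^(-7)*7^1/1! + e^(-7)*7^2/2! + e^(-7)*7^3/3!
≈ 0.0009118820 + 0.0063831738 + 0.0223411082 + 0.0521292524
= 0.0817654164
≈ 0.081765

0.081765


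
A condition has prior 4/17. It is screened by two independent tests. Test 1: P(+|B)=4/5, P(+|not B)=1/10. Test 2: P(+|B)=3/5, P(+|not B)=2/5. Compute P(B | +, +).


After test 1: P(+) = 4/5*4/17 + 1/10*13/17 = 9/34
P(B|+) = (16/85)/(9/34) = 32/45
After test 2 (use post1 as new prior): P(+) = 3/5*32/45 + 2/5*13/45 = 122/225
P(B|+,+) = (32/75)/(122/225) = 48/61

48/61


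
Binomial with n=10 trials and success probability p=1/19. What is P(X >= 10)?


P(X>=10) = P(X=10)
= 1/6131066257801
= 1/6131066257801

1/6131066257801


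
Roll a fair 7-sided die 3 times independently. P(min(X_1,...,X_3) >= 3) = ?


P(min >= 3) = P(all X_i >= 3) = (P(X_1 >= 3))^3
= (5/7)^3 = 125/343

125/343


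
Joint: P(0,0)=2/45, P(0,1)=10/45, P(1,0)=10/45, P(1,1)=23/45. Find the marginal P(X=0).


P(X=0) = P(0,0)+P(0,1) = 2/45 + 10/45 = 12/45 = 4/15

4/15


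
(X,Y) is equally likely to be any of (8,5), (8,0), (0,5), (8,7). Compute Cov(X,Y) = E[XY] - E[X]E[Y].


E[X]=6, E[Y]=17/4, E[XY]=24
Cov(X,Y) = E[XY] - E[X]E[Y] = 24 - 6*17/4 = -3/2

-3/2


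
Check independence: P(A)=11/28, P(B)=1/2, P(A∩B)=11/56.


P(A)*P(B) = 11/28*1/2 = 11/56
P(A∩B) = 11/56, which equals P(A)P(B), so independent

Yes, A and B are independent


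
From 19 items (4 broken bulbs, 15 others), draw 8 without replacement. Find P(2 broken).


P(X=2) = C(4,2)*C(15,6) / C(19,8)
= 6*5005 / 75582
= 30030/75582 = 385/969

385/969


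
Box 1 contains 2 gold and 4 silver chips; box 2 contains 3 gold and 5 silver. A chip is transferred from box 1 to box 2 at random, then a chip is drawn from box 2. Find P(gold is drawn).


P(transfer gold) = 2/6 = 1/3; P(transfer silver) = 2/3
If gold transferred: Urn II has 4 gold of 9, so P(gold|gold moved) = 4/9
If silver transferred: Urn II has 3 gold of 9, so P(gold|silver moved) = 1/3
By total probability: P(gold) = 1/3*4/9 + 2/3*1/3 = 10/27

10/27


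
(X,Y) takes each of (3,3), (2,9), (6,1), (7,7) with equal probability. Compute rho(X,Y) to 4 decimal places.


Cov(X,Y) = -2.0000, Var(X) = 4.2500, Var(Y) = 10.0000
rho = Cov/(sqrt(VarX)*sqrt(VarY)) = -0.3068

-0.3068


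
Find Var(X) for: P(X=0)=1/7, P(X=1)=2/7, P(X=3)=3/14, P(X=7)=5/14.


E[X] = 24/7, E[X^2] = 138/7
Var(X) = E[X^2] - (E[X])^2 = 138/7 - (24/7)^2 = 390/49

390/49


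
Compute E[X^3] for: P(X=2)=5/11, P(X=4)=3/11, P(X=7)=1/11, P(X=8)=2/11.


E[X^3] = sum(x^3 * P(x))
= 8*5/11 + 64*3/11 + 343*1/11 + 512*2/11
= 1599/11

1599/11


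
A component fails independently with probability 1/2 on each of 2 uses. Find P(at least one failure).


P(at least one) = 1 - P(none)
P(none) = (1 - 1/2)^2 = (1/2)^2 = 1/4
P(at least one) = 1 - 1/4 = 3/4

3/4


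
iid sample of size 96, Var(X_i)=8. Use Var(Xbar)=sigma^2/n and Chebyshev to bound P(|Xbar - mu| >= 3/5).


Var(Xbar) = Var(X)/n = 8/96
Chebyshev: P(|Xbar-mu| >= 3/5) <= Var(Xbar)/(3/5)^2 = (1/12)/(9/25) = 25/108

25/108


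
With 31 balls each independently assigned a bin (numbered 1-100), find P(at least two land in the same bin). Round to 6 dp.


P(all different) = prod((100-i)/100 for i=0..30) = 0.005454
P(at least one match) = 1 - 0.005454 = 0.994546

0.994546


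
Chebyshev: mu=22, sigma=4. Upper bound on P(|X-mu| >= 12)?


k = 12/4 = 3
Chebyshev: P(|X-mu| >= k*sigma) <= 1/k^2 = 1/3^2 = 1/9

1/9


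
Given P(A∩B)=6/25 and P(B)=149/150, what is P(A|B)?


P(A|B) = P(A∩B)/P(B) = (36/150)/(149/150) = 36/149

36/149


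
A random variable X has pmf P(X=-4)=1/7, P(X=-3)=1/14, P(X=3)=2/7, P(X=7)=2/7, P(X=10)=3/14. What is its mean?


E[X] = sum(x * P(x))
= -4*1/7 - 3*1/14 + 3*2/7 + 7*2/7 + 10*3/14
= 59/14

59/14


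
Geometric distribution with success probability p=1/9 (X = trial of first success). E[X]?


For geometric (trials until first success), E[X] = 1/p = 1/(1/9) = 9

9


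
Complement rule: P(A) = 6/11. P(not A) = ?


P(A') = 1 - P(A) = 1 - 6/11 = 5/11

5/11


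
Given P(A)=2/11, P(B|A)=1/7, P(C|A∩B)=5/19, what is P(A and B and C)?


P(A∩B∩C) = P(A) * P(B|A) * P(C|A∩B)
= 2/11 * 1/7 * 5/19
= 2/77 * 5/19 = 10/1463

10/1463


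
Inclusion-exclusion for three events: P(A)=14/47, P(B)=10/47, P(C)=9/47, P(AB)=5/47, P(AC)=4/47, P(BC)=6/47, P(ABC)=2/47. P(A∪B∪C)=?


P(A∪B∪C) = P(A)+P(B)+P(C) - P(AB)-P(AC)-P(BC) + P(ABC)
= 14/47+10/47+9/47 - 5/47-4/47-6/47 + 2/47
= 20/47

20/47


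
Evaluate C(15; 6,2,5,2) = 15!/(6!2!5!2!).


15! = 1307674368000
Denominator: 6!=720 * 2!=2 * 5!=120 * 2!=2
Coefficient = 1307674368000 / 345600 = 3783780

3783780


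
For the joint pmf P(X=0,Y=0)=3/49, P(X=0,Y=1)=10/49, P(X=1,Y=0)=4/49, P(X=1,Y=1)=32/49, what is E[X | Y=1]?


P(Y=1) = 42/49
E[X|Y=1] = (0*10 + 1*32)/42 = 32/42 = 16/21

16/21


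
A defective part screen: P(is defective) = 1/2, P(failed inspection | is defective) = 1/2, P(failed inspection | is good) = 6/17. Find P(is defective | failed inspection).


P(A) = P(A|B)P(B) + P(A|B')P(B') = 1/2*1/2 + 6/17*1/2 = 29/68
P(B|A) = P(A|B)P(B)/P(A) = (1/4)/(29/68) = 17/29

17/29


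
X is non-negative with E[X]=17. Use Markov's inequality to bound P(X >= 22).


Markov: P(X >= a) <= E[X]/a
P(X >= 22) <= 17/22

17/22


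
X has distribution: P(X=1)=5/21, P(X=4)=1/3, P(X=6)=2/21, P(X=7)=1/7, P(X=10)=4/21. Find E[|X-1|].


E[|X-1|] = sum(g(x)*P(x))
= 0*5/21 + 3*1/3 + 5*2/21 + 6*1/7 + 9*4/21
= 85/21

85/21


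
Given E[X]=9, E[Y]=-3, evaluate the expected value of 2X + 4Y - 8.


E[2X + 4Y - 8] = 2*E[X] + 4*E[Y] - 8
= (2)*(9) + (4)*(-3) + (-8)
= 18 - 12 - 8 = -2

-2


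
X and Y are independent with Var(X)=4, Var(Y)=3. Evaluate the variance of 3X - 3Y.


Independence => Cov(X,Y)=0
Var(3X - 3Y) = 3^2*Var(X) + (-3)^2*Var(Y)
= 9*4 + 9*3 = 63

63


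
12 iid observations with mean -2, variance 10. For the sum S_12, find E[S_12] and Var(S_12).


E[S_n] = n*mu = 12*-2 = -24
Var(S_n) = n*sigma^2 = 12*10 = 120

E[S_12]=-24, Var(S_12)=120


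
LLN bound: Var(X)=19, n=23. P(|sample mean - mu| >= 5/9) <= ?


Var(Xbar) = Var(X)/n = 19/23
Chebyshev: P(|Xbar-mu| >= 5/9) <= Var(Xbar)/(5/9)^2 = (19/23)/(25/81) = 1539/575
Bound exceeds 1, so trivial bound: 1

1


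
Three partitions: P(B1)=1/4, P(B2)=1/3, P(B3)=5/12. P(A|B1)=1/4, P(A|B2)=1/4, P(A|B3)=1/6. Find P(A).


P(A) = P(A|B1)P(B1) + P(A|B2)P(B2) + P(A|B3)P(B3)
= 1/4*1/4 + 1/4*1/3 + 1/6*5/12
= 1/16 + 1/12 + 5/72 = 31/144

31/144


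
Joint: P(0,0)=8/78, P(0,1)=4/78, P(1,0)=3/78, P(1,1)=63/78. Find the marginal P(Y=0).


P(Y=0) = P(0,0)+P(1,0) = 8/78 + 3/78 = 11/78

11/78


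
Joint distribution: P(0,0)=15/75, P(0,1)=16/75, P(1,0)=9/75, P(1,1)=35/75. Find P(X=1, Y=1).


Read from table: P(X=1, Y=1) = 35/75 = 7/15

7/15


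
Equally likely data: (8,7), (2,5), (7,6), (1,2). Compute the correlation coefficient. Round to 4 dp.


Cov(X,Y) = 5.0000, Var(X) = 9.2500, Var(Y) = 3.5000
rho = Cov/(sqrt(VarX)*sqrt(VarY)) = 0.8787

0.8787


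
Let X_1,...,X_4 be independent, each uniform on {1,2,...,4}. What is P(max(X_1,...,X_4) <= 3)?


P(max <= 3) = P(all X_i <= 3) = (P(X_1 <= 3))^4
= (3/4)^4 = 81/256

81/256


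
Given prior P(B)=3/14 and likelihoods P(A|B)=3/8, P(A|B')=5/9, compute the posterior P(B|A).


P(A) = P(A|B)P(B) + P(A|B')P(B') = 3/8*3/14 + 5/9*11/14 = 521/1008
P(B|A) = P(A|B)P(B)/P(A) = (9/112)/(521/1008) = 81/521

81/521


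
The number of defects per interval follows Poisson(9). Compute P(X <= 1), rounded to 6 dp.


P(X<=1) = e^(-9)*9^0/0! + e^(-9)*9^1/1!
≈ 0.0001234098 + 0.0011106882
= 0.0012340980
≈ 0.001234

0.001234


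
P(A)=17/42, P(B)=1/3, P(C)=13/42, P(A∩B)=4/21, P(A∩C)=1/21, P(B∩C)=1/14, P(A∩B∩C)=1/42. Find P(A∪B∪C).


P(A∪B∪C) = P(A)+P(B)+P(C) - P(AB)-P(AC)-P(BC) + P(ABC)
= 17/42+1/3+13/42 - 4/21-1/21-1/14 + 1/42
= 16/21

16/21


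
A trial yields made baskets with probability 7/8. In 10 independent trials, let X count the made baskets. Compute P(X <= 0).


P(X<=0) = P(X=0)
= 1/1073741824
= 1/1073741824

1/1073741824


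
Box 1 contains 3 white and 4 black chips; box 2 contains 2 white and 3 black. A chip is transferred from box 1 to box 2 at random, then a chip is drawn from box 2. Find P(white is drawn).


P(transfer white) = 3/7; P(transfer black) = 4/7
If white transferred: Urn II has 3 white of 6, so P(white|white moved) = 1/2
If black transferred: Urn II has 2 white of 6, so P(white|black moved) = 1/3
By total probability: P(white) = 3/7*1/2 + 4/7*1/3 = 17/42

17/42


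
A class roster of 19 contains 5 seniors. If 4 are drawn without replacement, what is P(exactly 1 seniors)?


P(X=1) = C(5,1)*C(14,3) / C(19,4)
= 5*364 / 3876
= 1820/3876 = 455/969

455/969


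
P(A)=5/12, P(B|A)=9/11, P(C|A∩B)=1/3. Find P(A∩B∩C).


P(A∩B∩C) = P(A) * P(B|A) * P(C|A∩B)
= 5/12 * 9/11 * 1/3
= 15/44 * 1/3 = 5/44

5/44


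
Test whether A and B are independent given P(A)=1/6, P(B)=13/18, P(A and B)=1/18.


P(A)*P(B) = 1/6*13/18 = 13/108
P(A∩B) = 1/18 != 13/108, so not independent

No, A and B are not independent


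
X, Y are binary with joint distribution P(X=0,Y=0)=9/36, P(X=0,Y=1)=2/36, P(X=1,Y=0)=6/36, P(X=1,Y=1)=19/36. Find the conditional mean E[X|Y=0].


P(Y=0) = 15/36
E[X|Y=0] = (0*9 + 1*6)/15 = 6/15 = 2/5

2/5


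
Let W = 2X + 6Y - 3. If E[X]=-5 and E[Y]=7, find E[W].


E[2X + 6Y - 3] = 2*E[X] + 6*E[Y] - 3
= (2)*(-5) + (6)*(7) + (-3)
= -10 + 42 - 3 = 29

29


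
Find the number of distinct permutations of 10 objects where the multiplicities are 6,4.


10! = 3628800
Denominator: 6!=720 * 4!=24
Coefficient = 3628800 / 17280 = 210

210


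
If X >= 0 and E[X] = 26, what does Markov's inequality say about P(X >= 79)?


Markov: P(X >= a) <= E[X]/a
P(X >= 79) <= 26/79

26/79


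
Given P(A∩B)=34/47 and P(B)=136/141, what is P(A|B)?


P(A|B) = P(A∩B)/P(B) = (102/141)/(136/141) = 102/136 = 3/4

3/4


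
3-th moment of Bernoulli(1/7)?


For Bernoulli: X in {0,1}
E[X^3] = 0^3*(1-1/7) + 1^3*1/7 = 1/7

1/7


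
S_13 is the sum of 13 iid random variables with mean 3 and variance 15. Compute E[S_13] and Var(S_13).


E[S_n] = n*mu = 13*3 = 39
Var(S_n) = n*sigma^2 = 13*15 = 195

E[S_13]=39, Var(S_13)=195


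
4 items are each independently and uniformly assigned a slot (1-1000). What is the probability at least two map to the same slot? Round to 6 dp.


P(all different) = prod((1000-i)/1000 for i=0..3) = 0.994011
P(at least one match) = 1 - 0.994011 = 0.005989

0.005989


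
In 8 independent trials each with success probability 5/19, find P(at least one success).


P(at least one) = 1 - P(none)
P(none) = (1 - 5/19)^8 = (14/19)^8 = 1475789056/16983563041
P(at least one) = 1 - 1475789056/16983563041 = 15507773985/16983563041

15507773985/16983563041


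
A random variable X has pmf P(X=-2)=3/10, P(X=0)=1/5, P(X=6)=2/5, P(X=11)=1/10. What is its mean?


E[X] = sum(x * P(x))
= -2*3/10 + 0*1/5 + 6*2/5 + 11*1/10
= 29/10

29/10


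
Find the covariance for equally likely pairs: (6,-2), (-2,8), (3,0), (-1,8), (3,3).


E[X]=9/5, E[Y]=17/5, E[XY]=-27/5
Cov(X,Y) = E[XY] - E[X]E[Y] = -27/5 - 9/5*17/5 = -288/25

-288/25


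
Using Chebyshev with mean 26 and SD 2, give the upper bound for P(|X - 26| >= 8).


k = 8/2 = 4
Chebyshev: P(|X-mu| >= k*sigma) <= 1/k^2 = 1/4^2 = 1/16

1/16


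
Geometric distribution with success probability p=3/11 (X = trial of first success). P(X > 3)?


P(X > 3) = P(first 3 trials all fail) = (1-p)^3 = (8/11)^3 = 512/1331

512/1331


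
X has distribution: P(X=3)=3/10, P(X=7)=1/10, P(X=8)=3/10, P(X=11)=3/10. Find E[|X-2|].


E[|X-2|] = sum(g(x)*P(x))
= 1*3/10 + 5*1/10 + 6*3/10 + 9*3/10
= 53/10

53/10


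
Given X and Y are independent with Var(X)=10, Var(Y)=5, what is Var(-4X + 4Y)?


Independence => Cov(X,Y)=0
Var(-4X + 4Y) = (-4)^2*Var(X) + 4^2*Var(Y)
= 16*10 + 16*5 = 240

240


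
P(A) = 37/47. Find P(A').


P(A') = 1 - P(A) = 1 - 37/47 = 10/47

10/47


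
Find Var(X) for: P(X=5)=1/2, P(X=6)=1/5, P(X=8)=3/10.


E[X] = 61/10, E[X^2] = 389/10
Var(X) = E[X^2] - (E[X])^2 = 389/10 - (61/10)^2 = 169/100

169/100


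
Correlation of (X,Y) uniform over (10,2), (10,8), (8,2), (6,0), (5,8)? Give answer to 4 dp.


Cov(X,Y) = 0.0000, Var(X) = 4.1600, Var(Y) = 11.2000
rho = Cov/(sqrt(VarX)*sqrt(VarY)) = 0.0000

0.0000


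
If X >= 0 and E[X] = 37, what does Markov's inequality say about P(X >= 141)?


Markov: P(X >= a) <= E[X]/a
P(X >= 141) <= 37/141

37/141


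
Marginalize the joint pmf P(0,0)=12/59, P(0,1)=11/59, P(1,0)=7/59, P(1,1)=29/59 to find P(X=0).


P(X=0) = P(0,0)+P(0,1) = 12/59 + 11/59 = 23/59

23/59


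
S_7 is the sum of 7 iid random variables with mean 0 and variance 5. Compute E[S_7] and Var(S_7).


E[S_n] = n*mu = 7*0 = 0
Var(S_n) = n*sigma^2 = 7*5 = 35

E[S_7]=0, Var(S_7)=35


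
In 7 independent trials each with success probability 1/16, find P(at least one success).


P(at least one) = 1 - P(none)
P(none) = (1 - 1/16)^7 = (15/16)^7 = 170859375/268435456
P(at least one) = 1 - 170859375/268435456 = 97576081/268435456

97576081/268435456


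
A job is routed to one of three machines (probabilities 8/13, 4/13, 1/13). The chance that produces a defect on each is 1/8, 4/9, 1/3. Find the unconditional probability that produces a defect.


P(A) = P(A|B1)P(B1) + P(A|B2)P(B2) + P(A|B3)P(B3)
= 1/8*8/13 + 4/9*4/13 + 1/3*1/13
= 1/13 + 16/117 + 1/39 = 28/117

28/117


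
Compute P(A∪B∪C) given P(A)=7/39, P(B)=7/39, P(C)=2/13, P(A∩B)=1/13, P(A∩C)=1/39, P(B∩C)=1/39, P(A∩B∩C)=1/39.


P(A∪B∪C) = P(A)+P(B)+P(C) - P(AB)-P(AC)-P(BC) + P(ABC)
= 7/39+7/39+2/13 - 1/13-1/39-1/39 + 1/39
= 16/39

16/39


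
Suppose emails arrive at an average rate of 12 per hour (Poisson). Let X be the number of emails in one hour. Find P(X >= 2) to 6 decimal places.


P(X>=2) = 1 - P(X<=1) = 1 - (e^(-12)*12^0/0! + e^(-12)*12^1/1!)
≈ 1 - (0.0000061442 + 0.0000737305)
= 1 - 0.0000798747 = 0.9999201253
≈ 0.999920

0.999920


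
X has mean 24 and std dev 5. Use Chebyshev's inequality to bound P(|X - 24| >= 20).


k = 20/5 = 4
Chebyshev: P(|X-mu| >= k*sigma) <= 1/k^2 = 1/4^2 = 1/16

1/16


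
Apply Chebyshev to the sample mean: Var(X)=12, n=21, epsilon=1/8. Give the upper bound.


Var(Xbar) = Var(X)/n = 12/21
Chebyshev: P(|Xbar-mu| >= 1/8) <= Var(Xbar)/(1/8)^2 = (4/7)/(1/64) = 256/7
Bound exceeds 1, so trivial bound: 1

1


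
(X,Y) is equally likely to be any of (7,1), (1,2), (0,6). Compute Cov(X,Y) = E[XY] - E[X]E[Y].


E[X]=8/3, E[Y]=3, E[XY]=3
Cov(X,Y) = E[XY] - E[X]E[Y] = 3 - 8/3*3 = -5

-5


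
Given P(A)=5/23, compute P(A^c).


P(A') = 1 - P(A) = 1 - 5/23 = 18/23

18/23


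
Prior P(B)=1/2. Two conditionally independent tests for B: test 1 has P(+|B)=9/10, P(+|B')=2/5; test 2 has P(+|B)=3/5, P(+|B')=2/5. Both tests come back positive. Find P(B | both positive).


After test 1: P(+) = 9/10*1/2 + 2/5*1/2 = 13/20
P(B|+) = (9/20)/(13/20) = 9/13
After test 2 (use post1 as new prior): P(+) = 3/5*9/13 + 2/5*4/13 = 7/13
P(B|+,+) = (27/65)/(7/13) = 27/35

27/35


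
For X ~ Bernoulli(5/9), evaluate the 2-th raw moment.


For Bernoulli: X in {0,1}
E[X^2] = 0^2*(1-5/9) + 1^2*5/9 = 5/9

5/9


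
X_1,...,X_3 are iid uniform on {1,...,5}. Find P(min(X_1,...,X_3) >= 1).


P(min >= 1) = P(all X_i >= 1) = (P(X_1 >= 1))^3
= (5/5)^3 = 1^3 = 1

1


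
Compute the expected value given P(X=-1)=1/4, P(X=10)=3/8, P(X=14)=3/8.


E[X] = sum(x * P(x))
= -1*1/4 + 10*3/8 + 14*3/8
= 35/4

35/4


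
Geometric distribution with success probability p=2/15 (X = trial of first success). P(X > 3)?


P(X > 3) = P(first 3 trials all fail) = (1-p)^3 = (13/15)^3 = 2197/3375

2197/3375


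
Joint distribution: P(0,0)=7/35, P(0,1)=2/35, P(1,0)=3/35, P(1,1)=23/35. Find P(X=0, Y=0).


Read from table: P(X=0, Y=0) = 7/35 = 1/5

1/5


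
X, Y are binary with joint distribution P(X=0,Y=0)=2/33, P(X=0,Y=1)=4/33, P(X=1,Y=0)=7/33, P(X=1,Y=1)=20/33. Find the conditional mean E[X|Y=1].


P(Y=1) = 24/33
E[X|Y=1] = (0*4 + 1*20)/24 = 20/24 = 5/6

5/6


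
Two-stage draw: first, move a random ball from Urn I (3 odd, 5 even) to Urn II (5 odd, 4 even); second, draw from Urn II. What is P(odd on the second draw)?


P(transfer odd) = 3/8; P(transfer even) = 5/8
If odd transferred: Urn II has 6 odd of 10, so P(odd|odd moved) = 3/5
If even transferred: Urn II has 5 odd of 10, so P(odd|even moved) = 1/2
By total probability: P(odd) = 3/8*3/5 + 5/8*1/2 = 43/80

43/80


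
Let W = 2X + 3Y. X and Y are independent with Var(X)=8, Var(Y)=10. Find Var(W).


Independence => Cov(X,Y)=0
Var(2X + 3Y) = 2^2*Var(X) + 3^2*Var(Y)
= 4*8 + 9*10 = 122

122


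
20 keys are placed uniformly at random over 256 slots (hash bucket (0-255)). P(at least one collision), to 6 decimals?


P(all different) = prod((256-i)/256 for i=0..19) = 0.466833
P(at least one match) = 1 - 0.466833 = 0.533167

0.533167


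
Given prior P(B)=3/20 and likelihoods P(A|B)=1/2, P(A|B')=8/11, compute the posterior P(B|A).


P(A) = P(A|B)P(B) + P(A|B')P(B') = 1/2*3/20 + 8/11*17/20 = 61/88
P(B|A) = P(A|B)P(B)/P(A) = (3/40)/(61/88) = 33/305

33/305


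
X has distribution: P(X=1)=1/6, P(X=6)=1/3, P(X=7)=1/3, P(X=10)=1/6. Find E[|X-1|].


E[|X-1|] = sum(g(x)*P(x))
= 0*1/6 + 5*1/3 + 6*1/3 + 9*1/6
= 31/6

31/6


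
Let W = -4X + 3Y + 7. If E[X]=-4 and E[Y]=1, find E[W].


E[-4X + 3Y + 7] = -4*E[X] + 3*E[Y] + 7
= (-4)*(-4) + (3)*(1) + (7)
= 16 + 3 + 7 = 26

26


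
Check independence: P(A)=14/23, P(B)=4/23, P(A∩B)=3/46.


P(A)*P(B) = 14/23*4/23 = 56/529
P(A∩B) = 3/46 != 56/529, so not independent

No, A and B are not independent


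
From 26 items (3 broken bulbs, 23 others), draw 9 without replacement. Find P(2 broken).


P(X=2) = C(3,2)*C(23,7) / C(26,9)
= 3*245157 / 3124550
= 735471/3124550 = 153/650

153/650


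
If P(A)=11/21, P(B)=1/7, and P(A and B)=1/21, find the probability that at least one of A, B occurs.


P(A∪B) = P(A) + P(B) - P(A∩B)
= 11/21 + 1/7 - 1/21 = 13/21

13/21


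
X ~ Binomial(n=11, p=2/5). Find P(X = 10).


P(X=10) = C(11,10) * p^10 * (1-p)^1
= 11 * 1024/9765625 * 3/5
= 33792/48828125

33792/48828125


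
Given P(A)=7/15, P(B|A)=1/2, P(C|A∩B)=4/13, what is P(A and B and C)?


P(A∩B∩C) = P(A) * P(B|A) * P(C|A∩B)
= 7/15 * 1/2 * 4/13
= 7/30 * 4/13 = 14/195

14/195


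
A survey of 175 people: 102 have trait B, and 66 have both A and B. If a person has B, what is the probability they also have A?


P(A|B) = P(A∩B)/P(B) = (66/175)/(102/175) = 66/102 = 11/17

11/17


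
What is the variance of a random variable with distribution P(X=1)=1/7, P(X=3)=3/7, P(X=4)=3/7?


E[X] = 22/7, E[X^2] = 76/7
Var(X) = E[X^2] - (E[X])^2 = 76/7 - (22/7)^2 = 48/49

48/49


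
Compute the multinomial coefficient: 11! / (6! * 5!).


11! = 39916800
Denominator: 6!=720 * 5!=120
Coefficient = 39916800 / 86400 = 462

462


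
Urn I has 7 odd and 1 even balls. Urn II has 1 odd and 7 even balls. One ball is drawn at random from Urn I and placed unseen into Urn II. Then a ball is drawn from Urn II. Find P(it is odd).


P(transfer odd) = 7/8; P(transfer even) = 1/8
If odd transferred: Urn II has 2 odd of 9, so P(odd|odd moved) = 2/9
If even transferred: Urn II has 1 odd of 9, so P(odd|even moved) = 1/9
By total probability: P(odd) = 7/8*2/9 + 1/8*1/9 = 5/24

5/24


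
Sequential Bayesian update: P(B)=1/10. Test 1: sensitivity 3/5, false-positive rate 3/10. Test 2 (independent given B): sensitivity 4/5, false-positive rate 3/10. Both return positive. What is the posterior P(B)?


After test 1: P(+) = 3/5*1/10 + 3/10*9/10 = 33/100
P(B|+) = (3/50)/(33/100) = 2/11
After test 2 (use post1 as new prior): P(+) = 4/5*2/11 + 3/10*9/11 = 43/110
P(B|+,+) = (8/55)/(43/110) = 16/43

16/43


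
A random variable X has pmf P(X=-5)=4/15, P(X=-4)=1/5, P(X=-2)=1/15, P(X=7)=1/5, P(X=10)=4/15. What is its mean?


E[X] = sum(x * P(x))
= -5*4/15 - 4*1/5 - 2*1/15 + 7*1/5 + 10*4/15
= 9/5

9/5


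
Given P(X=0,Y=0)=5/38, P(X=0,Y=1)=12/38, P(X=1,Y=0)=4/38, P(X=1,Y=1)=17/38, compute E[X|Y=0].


P(Y=0) = 9/38
E[X|Y=0] = (0*5 + 1*4)/9 = 4/9

4/9


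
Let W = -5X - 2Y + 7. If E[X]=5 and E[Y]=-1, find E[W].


E[-5X - 2Y + 7] = -5*E[X] - 2*E[Y] + 7
= (-5)*(5) + (-2)*(-1) + (7)
= -25 + 2 + 7 = -16

-16


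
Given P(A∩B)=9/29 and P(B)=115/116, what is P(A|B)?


P(A|B) = P(A∩B)/P(B) = (36/116)/(115/116) = 36/115

36/115


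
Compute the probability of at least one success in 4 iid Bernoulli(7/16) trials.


P(at least one) = 1 - P(none)
P(none) = (1 - 7/16)^4 = (9/16)^4 = 6561/65536
P(at least one) = 1 - 6561/65536 = 58975/65536

58975/65536


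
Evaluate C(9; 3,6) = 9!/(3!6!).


9! = 362880
Denominator: 3!=6 * 6!=720
Coefficient = 362880 / 4320 = 84

84


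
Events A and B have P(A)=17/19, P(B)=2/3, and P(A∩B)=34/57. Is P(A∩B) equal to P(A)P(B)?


P(A)*P(B) = 17/19*2/3 = 34/57
P(A∩B) = 34/57, which equals P(A)P(B), so independent

Yes, A and B are independent


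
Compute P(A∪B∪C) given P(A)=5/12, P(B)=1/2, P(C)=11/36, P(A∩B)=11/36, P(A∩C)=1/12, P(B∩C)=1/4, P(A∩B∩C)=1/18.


P(A∪B∪C) = P(A)+P(B)+P(C) - P(AB)-P(AC)-P(BC) + P(ABC)
= 5/12+1/2+11/36 - 11/36-1/12-1/4 + 1/18
= 23/36

23/36


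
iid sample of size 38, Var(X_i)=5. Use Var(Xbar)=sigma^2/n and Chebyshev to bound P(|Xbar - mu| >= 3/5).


Var(Xbar) = Var(X)/n = 5/38
Chebyshev: P(|Xbar-mu| >= 3/5) <= Var(Xbar)/(3/5)^2 = (5/38)/(9/25) = 125/342

125/342


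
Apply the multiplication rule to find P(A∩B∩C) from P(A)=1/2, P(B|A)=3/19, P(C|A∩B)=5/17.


P(A∩B∩C) = P(A) * P(B|A) * P(C|A∩B)
= 1/2 * 3/19 * 5/17
= 3/38 * 5/17 = 15/646

15/646


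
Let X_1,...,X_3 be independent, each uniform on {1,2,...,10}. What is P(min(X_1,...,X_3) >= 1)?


P(min >= 1) = P(all X_i >= 1) = (P(X_1 >= 1))^3
= (10/10)^3 = 1^3 = 1

1


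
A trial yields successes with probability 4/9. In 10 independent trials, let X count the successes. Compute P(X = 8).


P(X=8) = C(10,8) * p^8 * (1-p)^2
= 45 * 65536/43046721 * 25/81
= 8192000/387420489

8192000/387420489


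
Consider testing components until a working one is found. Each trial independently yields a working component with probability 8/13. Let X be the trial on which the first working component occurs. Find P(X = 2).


P(X=2) = (1-p)^1 * p = (5/13)^1 * 8/13
= 5/13 * 8/13 = 40/169

40/169


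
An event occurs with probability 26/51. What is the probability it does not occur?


P(A') = 1 - P(A) = 1 - 26/51 = 25/51

25/51


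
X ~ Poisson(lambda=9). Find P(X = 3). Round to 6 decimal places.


P(X=3) = e^(-9) * 9^3 / 3!
≈ 0.0001234098041 * 729 / 6
≈ 0.014994

0.014994


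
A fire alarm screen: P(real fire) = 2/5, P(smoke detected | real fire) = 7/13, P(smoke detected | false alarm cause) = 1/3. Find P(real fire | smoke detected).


P(A) = P(A|B)P(B) + P(A|B')P(B') = 7/13*2/5 + 1/3*3/5 = 27/65
P(B|A) = P(A|B)P(B)/P(A) = (14/65)/(27/65) = 14/27

14/27


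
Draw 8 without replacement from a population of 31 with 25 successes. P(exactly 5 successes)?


P(X=5) = C(25,5)*C(6,3) / C(31,8)
= 53130*20 / 7888725
= 1062600/7888725 = 14168/105183

14168/105183


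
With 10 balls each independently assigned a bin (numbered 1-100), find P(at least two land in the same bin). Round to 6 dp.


P(all different) = prod((100-i)/100 for i=0..9) = 0.628157
P(at least one match) = 1 - 0.628157 = 0.371843

0.371843


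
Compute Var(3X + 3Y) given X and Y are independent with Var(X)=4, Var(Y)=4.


Independence => Cov(X,Y)=0
Var(3X + 3Y) = 3^2*Var(X) + 3^2*Var(Y)
= 9*4 + 9*4 = 72

72


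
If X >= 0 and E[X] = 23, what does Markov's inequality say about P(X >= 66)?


Markov: P(X >= a) <= E[X]/a
P(X >= 66) <= 23/66

23/66


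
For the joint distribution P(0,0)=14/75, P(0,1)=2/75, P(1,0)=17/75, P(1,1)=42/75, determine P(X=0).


P(X=0) = P(0,0)+P(0,1) = 14/75 + 2/75 = 16/75

16/75


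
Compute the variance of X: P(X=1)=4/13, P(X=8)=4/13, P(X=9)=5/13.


E[X] = 81/13, E[X^2] = 665/13
Var(X) = E[X^2] - (E[X])^2 = 665/13 - (81/13)^2 = 2084/169

2084/169


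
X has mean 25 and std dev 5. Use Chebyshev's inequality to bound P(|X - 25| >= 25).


k = 25/5 = 5
Chebyshev: P(|X-mu| >= k*sigma) <= 1/k^2 = 1/5^2 = 1/25

1/25


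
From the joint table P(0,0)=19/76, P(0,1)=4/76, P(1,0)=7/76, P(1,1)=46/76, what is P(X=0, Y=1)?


Read from table: P(X=0, Y=1) = 4/76 = 1/19

1/19


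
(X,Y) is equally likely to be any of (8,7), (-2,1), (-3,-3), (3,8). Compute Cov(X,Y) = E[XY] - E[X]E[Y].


E[X]=3/2, E[Y]=13/4, E[XY]=87/4
Cov(X,Y) = E[XY] - E[X]E[Y] = 87/4 - 3/2*13/4 = 135/8

135/8


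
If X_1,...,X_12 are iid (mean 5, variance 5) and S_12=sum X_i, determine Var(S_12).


By independence, Var(S_n) = n*Var(X_1) = 12*5 = 60

60


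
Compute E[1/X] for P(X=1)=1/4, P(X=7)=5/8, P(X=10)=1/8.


E[1/X] = sum(g(x)*P(x))
= 1*1/4 + 1/7*5/8 + 1/10*1/8
= 197/560

197/560


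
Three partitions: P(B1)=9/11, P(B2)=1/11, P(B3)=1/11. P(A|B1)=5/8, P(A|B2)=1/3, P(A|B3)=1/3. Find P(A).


P(A) = P(A|B1)P(B1) + P(A|B2)P(B2) + P(A|B3)P(B3)
= 5/8*9/11 + 1/3*1/11 + 1/3*1/11
= 45/88 + 1/33 + 1/33 = 151/264

151/264


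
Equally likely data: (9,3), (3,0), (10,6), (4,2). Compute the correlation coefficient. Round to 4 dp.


Cov(X,Y) = 5.8750, Var(X) = 9.2500, Var(Y) = 4.6875
rho = Cov/(sqrt(VarX)*sqrt(VarY)) = 0.8922

0.8922


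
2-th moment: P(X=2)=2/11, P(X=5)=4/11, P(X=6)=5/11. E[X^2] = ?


E[X^2] = sum(x^2 * P(x))
= 4*2/11 + 25*4/11 + 36*5/11
= 288/11

288/11


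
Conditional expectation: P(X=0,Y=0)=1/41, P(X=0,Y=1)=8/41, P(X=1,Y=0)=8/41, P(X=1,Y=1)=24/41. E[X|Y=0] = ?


P(Y=0) = 9/41
E[X|Y=0] = (0*1 + 1*8)/9 = 8/9

8/9


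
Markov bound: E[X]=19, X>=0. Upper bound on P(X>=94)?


Markov: P(X >= a) <= E[X]/a
P(X >= 94) <= 19/94

19/94


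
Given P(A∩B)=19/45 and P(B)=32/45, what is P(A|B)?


P(A|B) = P(A∩B)/P(B) = (19/45)/(32/45) = 19/32

19/32


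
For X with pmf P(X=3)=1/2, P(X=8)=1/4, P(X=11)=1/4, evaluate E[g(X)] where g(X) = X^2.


E[X^2] = sum(g(x)*P(x))
= 9*1/2 + 64*1/4 + 121*1/4
= 203/4

203/4


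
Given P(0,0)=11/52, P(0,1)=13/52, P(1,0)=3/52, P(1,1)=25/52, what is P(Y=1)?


P(Y=1) = P(0,1)+P(1,1) = 13/52 + 25/52 = 38/52 = 19/26

19/26


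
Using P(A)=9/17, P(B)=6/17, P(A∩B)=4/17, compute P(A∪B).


P(A∪B) = P(A) + P(B) - P(A∩B)
= 9/17 + 6/17 - 4/17 = 11/17

11/17


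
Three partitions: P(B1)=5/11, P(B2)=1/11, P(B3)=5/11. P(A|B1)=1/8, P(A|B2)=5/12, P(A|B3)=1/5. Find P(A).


P(A) = P(A|B1)P(B1) + P(A|B2)P(B2) + P(A|B3)P(B3)
= 1/8*5/11 + 5/12*1/11 + 1/5*5/11
= 5/88 + 5/132 + 1/11 = 49/264

49/264


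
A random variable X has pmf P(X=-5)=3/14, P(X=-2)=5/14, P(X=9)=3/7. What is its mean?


E[X] = sum(x * P(x))
= -5*3/14 - 2*5/14 + 9*3/7
= 29/14

29/14


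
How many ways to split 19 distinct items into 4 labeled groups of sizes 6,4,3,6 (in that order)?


19! = 121645100408832000
Denominator: 6!=720 * 4!=24 * 3!=6 * 6!=720
Coefficient = 121645100408832000 / 74649600 = 1629547920

1629547920


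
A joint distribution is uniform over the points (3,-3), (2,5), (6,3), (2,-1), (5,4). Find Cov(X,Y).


E[X]=18/5, E[Y]=8/5, E[XY]=37/5
Cov(X,Y) = E[XY] - E[X]E[Y] = 37/5 - 18/5*8/5 = 41/25

41/25


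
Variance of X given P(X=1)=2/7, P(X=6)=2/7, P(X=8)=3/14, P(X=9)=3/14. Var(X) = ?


E[X] = 79/14, E[X^2] = 583/14
Var(X) = E[X^2] - (E[X])^2 = 583/14 - (79/14)^2 = 1921/196

1921/196


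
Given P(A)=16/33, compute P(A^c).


P(A') = 1 - P(A) = 1 - 16/33 = 17/33

17/33


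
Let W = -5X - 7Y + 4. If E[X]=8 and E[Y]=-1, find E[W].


E[-5X - 7Y + 4] = -5*E[X] - 7*E[Y] + 4
= (-5)*(8) + (-7)*(-1) + (4)
= -40 + 7 + 4 = -29

-29


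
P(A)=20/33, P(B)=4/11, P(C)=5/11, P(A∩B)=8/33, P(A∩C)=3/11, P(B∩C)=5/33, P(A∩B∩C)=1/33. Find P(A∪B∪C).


P(A∪B∪C) = P(A)+P(B)+P(C) - P(AB)-P(AC)-P(BC) + P(ABC)
= 20/33+4/11+5/11 - 8/33-3/11-5/33 + 1/33
= 26/33

26/33


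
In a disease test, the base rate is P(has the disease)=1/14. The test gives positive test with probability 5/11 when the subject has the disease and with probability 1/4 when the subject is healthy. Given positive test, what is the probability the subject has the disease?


P(A) = P(A|B)P(B) + P(A|B')P(B') = 5/11*1/14 + 1/4*13/14 = 163/616
P(B|A) = P(A|B)P(B)/P(A) = (5/154)/(163/616) = 20/163

20/163


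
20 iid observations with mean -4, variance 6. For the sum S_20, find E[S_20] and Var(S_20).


E[S_n] = n*mu = 20*-4 = -80
Var(S_n) = n*sigma^2 = 20*6 = 120

E[S_20]=-80, Var(S_20)=120


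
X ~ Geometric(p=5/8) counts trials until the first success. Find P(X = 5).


P(X=5) = (1-p)^4 * p = (3/8)^4 * 5/8
= 81/4096 * 5/8 = 405/32768

405/32768


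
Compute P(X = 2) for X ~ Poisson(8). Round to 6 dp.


P(X=2) = e^(-8) * 8^2 / 2!
≈ 0.0003354626279 * 64 / 2
≈ 0.010735

0.010735


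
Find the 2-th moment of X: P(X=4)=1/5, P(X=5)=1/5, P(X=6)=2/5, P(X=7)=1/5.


E[X^2] = sum(x^2 * P(x))
= 16*1/5 + 25*1/5 + 36*2/5 + 49*1/5
= 162/5

162/5


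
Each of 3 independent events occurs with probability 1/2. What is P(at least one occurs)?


P(at least one) = 1 - P(none)
P(none) = (1 - 1/2)^3 = (1/2)^3 = 1/8
P(at least one) = 1 - 1/8 = 7/8

7/8


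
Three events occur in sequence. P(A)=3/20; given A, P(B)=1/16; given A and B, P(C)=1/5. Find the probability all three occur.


P(A∩B∩C) = P(A) * P(B|A) * P(C|A∩B)
= 3/20 * 1/16 * 1/5
= 3/320 * 1/5 = 3/1600

3/1600


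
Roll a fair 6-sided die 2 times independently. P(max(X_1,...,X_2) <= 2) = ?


P(max <= 2) = P(all X_i <= 2) = (P(X_1 <= 2))^2
= (2/6)^2 = (1/3)^2 = 1/9

1/9


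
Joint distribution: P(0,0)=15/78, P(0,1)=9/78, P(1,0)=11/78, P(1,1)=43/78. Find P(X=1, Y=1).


Read from table: P(X=1, Y=1) = 43/78

43/78


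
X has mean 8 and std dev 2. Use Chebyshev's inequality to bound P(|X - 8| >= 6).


k = 6/2 = 3
Chebyshev: P(|X-mu| >= k*sigma) <= 1/k^2 = 1/3^2 = 1/9

1/9


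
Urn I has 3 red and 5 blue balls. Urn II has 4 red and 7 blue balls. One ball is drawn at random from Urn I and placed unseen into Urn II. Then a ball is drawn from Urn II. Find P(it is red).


P(transfer red) = 3/8; P(transfer blue) = 5/8
If red transferred: Urn II has 5 red of 12, so P(red|red moved) = 5/12
If blue transferred: Urn II has 4 red of 12, so P(red|blue moved) = 1/3
By total probability: P(red) = 3/8*5/12 + 5/8*1/3 = 35/96

35/96


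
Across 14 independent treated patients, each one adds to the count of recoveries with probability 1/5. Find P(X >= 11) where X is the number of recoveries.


P(X>=11) = P(X=11) + P(X=12) + P(X=13) + P(X=14)
= 23296/6103515625 + 1456/6103515625 + 56/6103515625 + 1/6103515625
= 24809/6103515625

24809/6103515625


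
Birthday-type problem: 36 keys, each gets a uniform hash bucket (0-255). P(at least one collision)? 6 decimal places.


P(all different) = prod((256-i)/256 for i=0..35) = 0.075524
P(at least one match) = 1 - 0.075524 = 0.924476

0.924476


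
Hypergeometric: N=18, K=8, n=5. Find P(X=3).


P(X=3) = C(8,3)*C(10,2) / C(18,5)
= 56*45 / 8568
= 2520/8568 = 5/17

5/17


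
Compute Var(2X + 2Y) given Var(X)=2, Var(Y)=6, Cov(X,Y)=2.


Var(2X + 2Y) = 2^2*Var(X) + 2^2*Var(Y) + 2*2*2*Cov(X,Y)
= 4*2 + 4*6 + 8*2
= 8 + 24 + 16 = 48

48


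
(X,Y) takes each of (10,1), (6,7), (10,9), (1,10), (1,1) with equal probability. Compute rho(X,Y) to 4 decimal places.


Cov(X,Y) = -0.7600, Var(X) = 16.2400, Var(Y) = 15.0400
rho = Cov/(sqrt(VarX)*sqrt(VarY)) = -0.0486

-0.0486


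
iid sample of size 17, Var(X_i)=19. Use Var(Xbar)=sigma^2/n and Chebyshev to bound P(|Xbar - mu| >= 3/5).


Var(Xbar) = Var(X)/n = 19/17
Chebyshev: P(|Xbar-mu| >= 3/5) <= Var(Xbar)/(3/5)^2 = (19/17)/(9/25) = 475/153
Bound exceeds 1, so trivial bound: 1

1


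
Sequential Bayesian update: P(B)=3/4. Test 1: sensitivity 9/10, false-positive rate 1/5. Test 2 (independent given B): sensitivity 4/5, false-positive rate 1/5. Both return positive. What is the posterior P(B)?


After test 1: P(+) = 9/10*3/4 + 1/5*1/4 = 29/40
P(B|+) = (27/40)/(29/40) = 27/29
After test 2 (use post1 as new prior): P(+) = 4/5*27/29 + 1/5*2/29 = 22/29
P(B|+,+) = (108/145)/(22/29) = 54/55

54/55


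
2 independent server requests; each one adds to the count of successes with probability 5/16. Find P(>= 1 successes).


P(at least one) = 1 - P(none)
P(none) = (1 - 5/16)^2 = (11/16)^2 = 121/256
P(at least one) = 1 - 121/256 = 135/256

135/256


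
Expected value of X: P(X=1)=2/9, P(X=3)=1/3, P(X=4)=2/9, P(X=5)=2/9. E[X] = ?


E[X] = sum(x * P(x))
= 1*2/9 + 3*1/3 + 4*2/9 + 5*2/9
= 29/9

29/9


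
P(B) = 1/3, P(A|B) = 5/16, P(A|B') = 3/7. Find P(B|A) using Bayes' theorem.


P(A) = P(A|B)P(B) + P(A|B')P(B') = 5/16*1/3 + 3/7*2/3 = 131/336
P(B|A) = P(A|B)P(B)/P(A) = (5/48)/(131/336) = 35/131

35/131
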